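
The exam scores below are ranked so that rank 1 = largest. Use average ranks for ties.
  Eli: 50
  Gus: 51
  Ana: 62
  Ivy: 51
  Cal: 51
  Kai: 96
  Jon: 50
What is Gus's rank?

Sorted (descending): 96, 62, 51, 51, 51, 50, 50
The 3 values of 51 occupy positions 3–5 → average rank 4.
The 2 values of 50 occupy positions 6–7 → average rank (6+7)/2 = 6.5.
Gus has value 51 → rank 4.

4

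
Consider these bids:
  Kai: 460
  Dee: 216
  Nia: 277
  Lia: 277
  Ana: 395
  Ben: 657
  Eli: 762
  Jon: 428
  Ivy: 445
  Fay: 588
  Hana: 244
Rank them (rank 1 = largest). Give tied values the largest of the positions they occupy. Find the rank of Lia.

9

Sorted (descending): 762, 657, 588, 460, 445, 428, 395, 277, 277, 244, 216
The 2 values of 277 occupy positions 8–9 → each gets rank 9.
Lia has value 277 → rank 9.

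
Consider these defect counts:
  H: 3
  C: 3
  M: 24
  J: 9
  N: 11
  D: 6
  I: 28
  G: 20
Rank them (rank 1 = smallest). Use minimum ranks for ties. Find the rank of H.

Sorted (ascending): 3, 3, 6, 9, 11, 20, 24, 28
The 2 values of 3 occupy positions 1–2 → each gets rank 1.
H has value 3 → rank 1.

1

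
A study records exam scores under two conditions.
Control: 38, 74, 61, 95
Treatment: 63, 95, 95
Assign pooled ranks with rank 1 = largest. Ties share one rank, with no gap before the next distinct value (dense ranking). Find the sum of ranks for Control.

Sorted (descending): 95, 95, 95, 74, 63, 61, 38
The 3 values of 95 share dense rank 1.
Remaining distinct values take the next consecutive integers.
Control values → pooled ranks: 38→5, 74→2, 61→4, 95→1
Rank sum = 5 + 2 + 4 + 1 = 12

12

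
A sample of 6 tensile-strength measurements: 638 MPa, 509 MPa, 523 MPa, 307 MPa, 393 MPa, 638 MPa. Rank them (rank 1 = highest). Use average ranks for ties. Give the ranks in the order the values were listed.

Sorted (descending): 638, 638, 523, 509, 393, 307
The 2 values of 638 occupy positions 1–2 → average rank (1+2)/2 = 1.5.

1.5, 4, 3, 6, 5, 1.5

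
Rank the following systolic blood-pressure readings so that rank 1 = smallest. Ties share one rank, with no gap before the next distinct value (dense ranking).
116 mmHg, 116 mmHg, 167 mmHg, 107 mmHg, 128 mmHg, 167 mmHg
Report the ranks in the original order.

2, 2, 4, 1, 3, 4

Sorted (ascending): 107, 116, 116, 128, 167, 167
The 2 values of 116 share dense rank 2.
The 2 values of 167 share dense rank 4.
Remaining distinct values take the next consecutive integers.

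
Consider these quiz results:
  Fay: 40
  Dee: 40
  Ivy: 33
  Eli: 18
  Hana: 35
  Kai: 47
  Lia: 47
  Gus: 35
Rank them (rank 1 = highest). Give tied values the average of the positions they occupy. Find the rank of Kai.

1.5

Sorted (descending): 47, 47, 40, 40, 35, 35, 33, 18
The 2 values of 47 occupy positions 1–2 → average rank (1+2)/2 = 1.5.
The 2 values of 40 occupy positions 3–4 → average rank (3+4)/2 = 3.5.
The 2 values of 35 occupy positions 5–6 → average rank (5+6)/2 = 5.5.
Kai has value 47 → rank 1.5.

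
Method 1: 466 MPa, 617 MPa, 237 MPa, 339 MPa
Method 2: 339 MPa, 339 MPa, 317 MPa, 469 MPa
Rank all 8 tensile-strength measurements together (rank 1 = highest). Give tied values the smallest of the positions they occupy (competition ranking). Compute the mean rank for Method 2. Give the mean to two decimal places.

4.25

Sorted (descending): 617, 469, 466, 339, 339, 339, 317, 237
The 3 values of 339 occupy positions 4–6 → each gets rank 4.
Method 2 values → pooled ranks: 339→4, 339→4, 317→7, 469→2
Mean rank = (4 + 4 + 7 + 2) / 4 = 4.25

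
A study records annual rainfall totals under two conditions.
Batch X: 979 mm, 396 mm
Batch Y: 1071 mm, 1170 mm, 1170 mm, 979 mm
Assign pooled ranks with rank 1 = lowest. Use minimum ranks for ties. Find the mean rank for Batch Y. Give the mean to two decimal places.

4.00

Sorted (ascending): 396, 979, 979, 1071, 1170, 1170
The 2 values of 979 occupy positions 2–3 → each gets rank 2.
The 2 values of 1170 occupy positions 5–6 → each gets rank 5.
Batch Y values → pooled ranks: 1071→4, 1170→5, 1170→5, 979→2
Mean rank = (4 + 5 + 5 + 2) / 4 = 4.00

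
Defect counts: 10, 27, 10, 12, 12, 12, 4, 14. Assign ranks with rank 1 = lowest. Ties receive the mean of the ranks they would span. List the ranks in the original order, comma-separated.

Sorted (ascending): 4, 10, 10, 12, 12, 12, 14, 27
The 2 values of 10 occupy positions 2–3 → average rank (2+3)/2 = 2.5.
The 3 values of 12 occupy positions 4–6 → average rank 5.

2.5, 8, 2.5, 5, 5, 5, 1, 7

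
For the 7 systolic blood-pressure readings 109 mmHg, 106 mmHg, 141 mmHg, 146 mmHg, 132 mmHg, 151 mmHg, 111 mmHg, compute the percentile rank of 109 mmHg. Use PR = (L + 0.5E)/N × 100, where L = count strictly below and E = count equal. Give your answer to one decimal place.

21.4

N = 7.
Strictly below 109: 1. Equal to 109: 1.
PR = (1 + 0.5·1)/7 × 100 = 21.4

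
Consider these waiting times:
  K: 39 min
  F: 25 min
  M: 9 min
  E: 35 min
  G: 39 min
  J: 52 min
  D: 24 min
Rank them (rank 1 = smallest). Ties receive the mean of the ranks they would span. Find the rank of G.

Sorted (ascending): 9, 24, 25, 35, 39, 39, 52
The 2 values of 39 occupy positions 5–6 → average rank (5+6)/2 = 5.5.
G has value 39 min → rank 5.5.

5.5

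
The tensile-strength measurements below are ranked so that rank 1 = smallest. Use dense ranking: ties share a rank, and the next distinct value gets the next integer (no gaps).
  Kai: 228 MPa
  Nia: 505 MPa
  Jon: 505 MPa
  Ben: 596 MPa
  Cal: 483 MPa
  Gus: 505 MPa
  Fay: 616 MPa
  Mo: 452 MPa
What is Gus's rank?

4

Sorted (ascending): 228, 452, 483, 505, 505, 505, 596, 616
The 3 values of 505 share dense rank 4.
Remaining distinct values take the next consecutive integers.
Gus has value 505 MPa → rank 4.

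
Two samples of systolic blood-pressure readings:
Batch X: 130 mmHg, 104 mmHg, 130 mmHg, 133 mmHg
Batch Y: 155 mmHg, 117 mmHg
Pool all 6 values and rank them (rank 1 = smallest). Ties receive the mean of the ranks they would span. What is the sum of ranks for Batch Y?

Sorted (ascending): 104, 117, 130, 130, 133, 155
The 2 values of 130 occupy positions 3–4 → average rank (3+4)/2 = 3.5.
Batch Y values → pooled ranks: 155→6, 117→2
Rank sum = 6 + 2 = 8

8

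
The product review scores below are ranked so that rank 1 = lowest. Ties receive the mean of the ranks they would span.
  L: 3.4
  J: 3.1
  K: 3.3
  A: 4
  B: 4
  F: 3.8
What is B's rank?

5.5

Sorted (ascending): 3.1, 3.3, 3.4, 3.8, 4, 4
The 2 values of 4 occupy positions 5–6 → average rank (5+6)/2 = 5.5.
B has value 4 → rank 5.5.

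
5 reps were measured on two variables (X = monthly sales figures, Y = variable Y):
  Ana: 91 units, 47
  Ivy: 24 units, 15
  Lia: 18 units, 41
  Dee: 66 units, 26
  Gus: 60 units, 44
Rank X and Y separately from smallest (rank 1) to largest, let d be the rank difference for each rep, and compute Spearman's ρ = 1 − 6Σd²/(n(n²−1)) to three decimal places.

Ranks of variable 1: 5, 2, 1, 4, 3
Ranks of variable 2: 5, 1, 3, 2, 4
d = r₁ − r₂: 0, 1, -2, 2, -1
d²: 0, 1, 4, 4, 1; Σd² = 10
ρ = 1 − 6·10/(5·24) = 1 − 60/120 = 0.500

0.500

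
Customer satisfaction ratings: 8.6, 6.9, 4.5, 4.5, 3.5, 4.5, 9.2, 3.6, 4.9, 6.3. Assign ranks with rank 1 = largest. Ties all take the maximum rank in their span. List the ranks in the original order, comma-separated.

2, 3, 8, 8, 10, 8, 1, 9, 5, 4

Sorted (descending): 9.2, 8.6, 6.9, 6.3, 4.9, 4.5, 4.5, 4.5, 3.6, 3.5
The 3 values of 4.5 occupy positions 6–8 → each gets rank 8.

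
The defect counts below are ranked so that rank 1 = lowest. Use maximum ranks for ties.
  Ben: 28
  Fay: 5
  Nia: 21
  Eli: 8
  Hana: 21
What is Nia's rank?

Sorted (ascending): 5, 8, 21, 21, 28
The 2 values of 21 occupy positions 3–4 → each gets rank 4.
Nia has value 21 → rank 4.

4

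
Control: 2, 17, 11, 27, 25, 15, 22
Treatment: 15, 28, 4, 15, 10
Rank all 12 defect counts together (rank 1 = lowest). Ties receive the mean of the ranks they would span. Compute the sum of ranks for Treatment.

Sorted (ascending): 2, 4, 10, 11, 15, 15, 15, 17, 22, 25, 27, 28
The 3 values of 15 occupy positions 5–7 → average rank 6.
Treatment values → pooled ranks: 15→6, 28→12, 4→2, 15→6, 10→3
Rank sum = 6 + 12 + 2 + 6 + 3 = 29

29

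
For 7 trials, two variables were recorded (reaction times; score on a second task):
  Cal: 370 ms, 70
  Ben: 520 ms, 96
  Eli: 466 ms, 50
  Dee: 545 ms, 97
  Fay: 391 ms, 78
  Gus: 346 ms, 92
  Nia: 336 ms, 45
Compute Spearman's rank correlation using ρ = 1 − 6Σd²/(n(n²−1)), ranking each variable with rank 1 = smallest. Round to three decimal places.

0.679

Ranks of variable 1: 3, 6, 5, 7, 4, 2, 1
Ranks of variable 2: 3, 6, 2, 7, 4, 5, 1
d = r₁ − r₂: 0, 0, 3, 0, 0, -3, 0
d²: 0, 0, 9, 0, 0, 9, 0; Σd² = 18
ρ = 1 − 6·18/(7·48) = 1 − 108/336 = 0.679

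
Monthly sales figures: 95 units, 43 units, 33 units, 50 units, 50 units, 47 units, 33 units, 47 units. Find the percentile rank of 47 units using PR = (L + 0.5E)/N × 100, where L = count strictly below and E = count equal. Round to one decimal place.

N = 8.
Strictly below 47: 3. Equal to 47: 2.
PR = (3 + 0.5·2)/8 × 100 = 50.0

50.0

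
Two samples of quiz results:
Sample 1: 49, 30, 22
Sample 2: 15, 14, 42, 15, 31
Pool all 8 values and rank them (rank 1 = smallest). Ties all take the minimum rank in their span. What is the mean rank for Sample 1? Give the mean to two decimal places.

Sorted (ascending): 14, 15, 15, 22, 30, 31, 42, 49
The 2 values of 15 occupy positions 2–3 → each gets rank 2.
Sample 1 values → pooled ranks: 49→8, 30→5, 22→4
Mean rank = (8 + 5 + 4) / 3 = 5.67

5.67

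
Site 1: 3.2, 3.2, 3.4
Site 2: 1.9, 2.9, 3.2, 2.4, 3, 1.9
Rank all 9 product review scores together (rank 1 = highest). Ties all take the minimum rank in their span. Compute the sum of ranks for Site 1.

Sorted (descending): 3.4, 3.2, 3.2, 3.2, 3, 2.9, 2.4, 1.9, 1.9
The 3 values of 3.2 occupy positions 2–4 → each gets rank 2.
The 2 values of 1.9 occupy positions 8–9 → each gets rank 8.
Site 1 values → pooled ranks: 3.2→2, 3.2→2, 3.4→1
Rank sum = 2 + 2 + 1 = 5

5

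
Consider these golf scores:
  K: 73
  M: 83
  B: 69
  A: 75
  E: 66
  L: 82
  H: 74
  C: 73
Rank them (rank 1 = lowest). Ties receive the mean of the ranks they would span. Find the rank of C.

Sorted (ascending): 66, 69, 73, 73, 74, 75, 82, 83
The 2 values of 73 occupy positions 3–4 → average rank (3+4)/2 = 3.5.
C has value 73 → rank 3.5.

3.5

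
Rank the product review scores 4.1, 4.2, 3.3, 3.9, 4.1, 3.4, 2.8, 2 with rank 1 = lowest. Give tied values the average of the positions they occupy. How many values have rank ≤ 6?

Sorted (ascending): 2, 2.8, 3.3, 3.4, 3.9, 4.1, 4.1, 4.2
The 2 values of 4.1 occupy positions 6–7 → average rank (6+7)/2 = 6.5.
Ranks ≤ 6: {1, 2, 3, 4, 5} → 5 values.

5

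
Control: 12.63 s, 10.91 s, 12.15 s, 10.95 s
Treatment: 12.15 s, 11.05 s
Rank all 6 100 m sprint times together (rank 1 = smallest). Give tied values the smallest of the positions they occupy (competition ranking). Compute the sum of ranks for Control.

Sorted (ascending): 10.91, 10.95, 11.05, 12.15, 12.15, 12.63
The 2 values of 12.15 occupy positions 4–5 → each gets rank 4.
Control values → pooled ranks: 12.63→6, 10.91→1, 12.15→4, 10.95→2
Rank sum = 6 + 1 + 4 + 2 = 13

13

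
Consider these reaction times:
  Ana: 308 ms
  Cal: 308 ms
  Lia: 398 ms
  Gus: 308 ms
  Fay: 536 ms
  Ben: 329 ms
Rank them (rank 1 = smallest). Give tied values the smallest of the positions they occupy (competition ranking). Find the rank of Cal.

Sorted (ascending): 308, 308, 308, 329, 398, 536
The 3 values of 308 occupy positions 1–3 → each gets rank 1.
Cal has value 308 ms → rank 1.

1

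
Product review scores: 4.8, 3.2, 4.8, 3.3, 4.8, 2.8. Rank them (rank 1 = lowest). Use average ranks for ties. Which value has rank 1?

2.8

Sorted (ascending): 2.8, 3.2, 3.3, 4.8, 4.8, 4.8
The 3 values of 4.8 occupy positions 4–6 → average rank 5.
Rank 1 → value 2.8.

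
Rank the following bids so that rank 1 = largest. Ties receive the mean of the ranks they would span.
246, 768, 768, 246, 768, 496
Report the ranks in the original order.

Sorted (descending): 768, 768, 768, 496, 246, 246
The 3 values of 768 occupy positions 1–3 → average rank 2.
The 2 values of 246 occupy positions 5–6 → average rank (5+6)/2 = 5.5.

5.5, 2, 2, 5.5, 2, 4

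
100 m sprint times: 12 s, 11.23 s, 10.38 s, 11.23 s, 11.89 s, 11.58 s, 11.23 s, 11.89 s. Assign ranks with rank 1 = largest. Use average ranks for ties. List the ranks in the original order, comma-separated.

Sorted (descending): 12, 11.89, 11.89, 11.58, 11.23, 11.23, 11.23, 10.38
The 2 values of 11.89 occupy positions 2–3 → average rank (2+3)/2 = 2.5.
The 3 values of 11.23 occupy positions 5–7 → average rank 6.

1, 6, 8, 6, 2.5, 4, 6, 2.5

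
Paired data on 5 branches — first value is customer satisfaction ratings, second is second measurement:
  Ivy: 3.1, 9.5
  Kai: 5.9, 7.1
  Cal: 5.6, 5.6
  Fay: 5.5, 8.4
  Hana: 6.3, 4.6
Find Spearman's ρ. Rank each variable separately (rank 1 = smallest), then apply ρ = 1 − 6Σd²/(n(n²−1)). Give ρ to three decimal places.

Ranks of variable 1: 1, 4, 3, 2, 5
Ranks of variable 2: 5, 3, 2, 4, 1
d = r₁ − r₂: -4, 1, 1, -2, 4
d²: 16, 1, 1, 4, 16; Σd² = 38
ρ = 1 − 6·38/(5·24) = 1 − 228/120 = -0.900

-0.900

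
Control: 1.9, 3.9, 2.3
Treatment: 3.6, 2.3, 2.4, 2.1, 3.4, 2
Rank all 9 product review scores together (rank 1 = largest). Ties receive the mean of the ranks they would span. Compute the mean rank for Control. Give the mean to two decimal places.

5.17

Sorted (descending): 3.9, 3.6, 3.4, 2.4, 2.3, 2.3, 2.1, 2, 1.9
The 2 values of 2.3 occupy positions 5–6 → average rank (5+6)/2 = 5.5.
Control values → pooled ranks: 1.9→9, 3.9→1, 2.3→5.5
Mean rank = (9 + 1 + 5.5) / 3 = 5.17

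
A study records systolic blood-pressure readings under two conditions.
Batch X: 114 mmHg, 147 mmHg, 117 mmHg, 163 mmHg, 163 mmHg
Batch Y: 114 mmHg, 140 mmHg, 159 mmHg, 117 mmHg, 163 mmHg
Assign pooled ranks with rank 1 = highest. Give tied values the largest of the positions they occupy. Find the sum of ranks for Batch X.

29

Sorted (descending): 163, 163, 163, 159, 147, 140, 117, 117, 114, 114
The 3 values of 163 occupy positions 1–3 → each gets rank 3.
The 2 values of 117 occupy positions 7–8 → each gets rank 8.
The 2 values of 114 occupy positions 9–10 → each gets rank 10.
Batch X values → pooled ranks: 114→10, 147→5, 117→8, 163→3, 163→3
Rank sum = 10 + 5 + 8 + 3 + 3 = 29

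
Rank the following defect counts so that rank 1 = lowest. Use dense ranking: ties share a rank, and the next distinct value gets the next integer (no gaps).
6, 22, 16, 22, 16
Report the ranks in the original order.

Sorted (ascending): 6, 16, 16, 22, 22
The 2 values of 16 share dense rank 2.
The 2 values of 22 share dense rank 3.
Remaining distinct values take the next consecutive integers.

1, 3, 2, 3, 2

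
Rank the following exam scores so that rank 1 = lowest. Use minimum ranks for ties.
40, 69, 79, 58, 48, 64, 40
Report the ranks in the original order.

Sorted (ascending): 40, 40, 48, 58, 64, 69, 79
The 2 values of 40 occupy positions 1–2 → each gets rank 1.

1, 6, 7, 4, 3, 5, 1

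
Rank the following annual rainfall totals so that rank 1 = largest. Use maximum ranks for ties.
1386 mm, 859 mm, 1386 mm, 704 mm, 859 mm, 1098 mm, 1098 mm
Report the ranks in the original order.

Sorted (descending): 1386, 1386, 1098, 1098, 859, 859, 704
The 2 values of 1386 occupy positions 1–2 → each gets rank 2.
The 2 values of 1098 occupy positions 3–4 → each gets rank 4.
The 2 values of 859 occupy positions 5–6 → each gets rank 6.

2, 6, 2, 7, 6, 4, 4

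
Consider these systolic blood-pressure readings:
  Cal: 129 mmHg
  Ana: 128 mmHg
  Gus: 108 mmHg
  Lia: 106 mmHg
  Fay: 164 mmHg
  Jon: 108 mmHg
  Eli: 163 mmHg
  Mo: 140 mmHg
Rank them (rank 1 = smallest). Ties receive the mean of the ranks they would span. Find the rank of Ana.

Sorted (ascending): 106, 108, 108, 128, 129, 140, 163, 164
The 2 values of 108 occupy positions 2–3 → average rank (2+3)/2 = 2.5.
Ana has value 128 mmHg → rank 4.

4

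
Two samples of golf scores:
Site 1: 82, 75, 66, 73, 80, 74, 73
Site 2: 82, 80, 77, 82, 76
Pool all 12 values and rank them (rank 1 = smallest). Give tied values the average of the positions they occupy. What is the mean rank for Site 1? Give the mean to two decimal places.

4.93

Sorted (ascending): 66, 73, 73, 74, 75, 76, 77, 80, 80, 82, 82, 82
The 2 values of 73 occupy positions 2–3 → average rank (2+3)/2 = 2.5.
The 2 values of 80 occupy positions 8–9 → average rank (8+9)/2 = 8.5.
The 3 values of 82 occupy positions 10–12 → average rank 11.
Site 1 values → pooled ranks: 82→11, 75→5, 66→1, 73→2.5, 80→8.5, 74→4, 73→2.5
Mean rank = (11 + 5 + 1 + 2.5 + 8.5 + 4 + 2.5) / 7 = 4.93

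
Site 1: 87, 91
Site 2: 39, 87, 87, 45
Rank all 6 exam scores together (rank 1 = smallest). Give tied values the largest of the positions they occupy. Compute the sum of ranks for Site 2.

13

Sorted (ascending): 39, 45, 87, 87, 87, 91
The 3 values of 87 occupy positions 3–5 → each gets rank 5.
Site 2 values → pooled ranks: 39→1, 87→5, 87→5, 45→2
Rank sum = 1 + 5 + 5 + 2 = 13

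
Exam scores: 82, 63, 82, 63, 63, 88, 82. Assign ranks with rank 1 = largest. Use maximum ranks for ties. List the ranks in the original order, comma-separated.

4, 7, 4, 7, 7, 1, 4

Sorted (descending): 88, 82, 82, 82, 63, 63, 63
The 3 values of 82 occupy positions 2–4 → each gets rank 4.
The 3 values of 63 occupy positions 5–7 → each gets rank 7.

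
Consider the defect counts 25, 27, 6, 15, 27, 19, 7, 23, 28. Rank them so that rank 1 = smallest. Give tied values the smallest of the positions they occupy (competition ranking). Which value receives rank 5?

Sorted (ascending): 6, 7, 15, 19, 23, 25, 27, 27, 28
The 2 values of 27 occupy positions 7–8 → each gets rank 7.
Rank 5 → value 23.

23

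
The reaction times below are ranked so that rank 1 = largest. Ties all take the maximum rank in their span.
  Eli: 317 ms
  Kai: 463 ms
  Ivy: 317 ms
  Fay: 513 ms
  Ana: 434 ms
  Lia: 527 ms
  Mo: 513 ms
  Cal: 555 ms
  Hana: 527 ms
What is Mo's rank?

Sorted (descending): 555, 527, 527, 513, 513, 463, 434, 317, 317
The 2 values of 527 occupy positions 2–3 → each gets rank 3.
The 2 values of 513 occupy positions 4–5 → each gets rank 5.
The 2 values of 317 occupy positions 8–9 → each gets rank 9.
Mo has value 513 ms → rank 5.

5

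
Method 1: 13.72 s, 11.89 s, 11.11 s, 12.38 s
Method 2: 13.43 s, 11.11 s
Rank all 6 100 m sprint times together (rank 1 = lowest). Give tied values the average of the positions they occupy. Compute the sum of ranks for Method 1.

Sorted (ascending): 11.11, 11.11, 11.89, 12.38, 13.43, 13.72
The 2 values of 11.11 occupy positions 1–2 → average rank (1+2)/2 = 1.5.
Method 1 values → pooled ranks: 13.72→6, 11.89→3, 11.11→1.5, 12.38→4
Rank sum = 6 + 3 + 1.5 + 4 = 14.5

14.5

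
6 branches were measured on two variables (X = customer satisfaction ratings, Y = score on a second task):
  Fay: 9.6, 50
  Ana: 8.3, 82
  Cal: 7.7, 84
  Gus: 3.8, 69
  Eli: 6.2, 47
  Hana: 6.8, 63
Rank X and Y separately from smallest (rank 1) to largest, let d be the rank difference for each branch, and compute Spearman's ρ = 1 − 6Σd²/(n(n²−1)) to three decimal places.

0.143

Ranks of variable 1: 6, 5, 4, 1, 2, 3
Ranks of variable 2: 2, 5, 6, 4, 1, 3
d = r₁ − r₂: 4, 0, -2, -3, 1, 0
d²: 16, 0, 4, 9, 1, 0; Σd² = 30
ρ = 1 − 6·30/(6·35) = 1 − 180/210 = 0.143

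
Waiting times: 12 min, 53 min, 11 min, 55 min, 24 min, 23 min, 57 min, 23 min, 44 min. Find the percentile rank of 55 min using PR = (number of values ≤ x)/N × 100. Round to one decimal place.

88.9

N = 9.
Strictly below 55: 7. Equal to 55: 1.
PR = 8/9 × 100 = 88.9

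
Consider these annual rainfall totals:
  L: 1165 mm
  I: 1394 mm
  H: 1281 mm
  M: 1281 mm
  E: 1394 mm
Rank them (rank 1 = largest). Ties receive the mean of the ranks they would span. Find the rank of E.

Sorted (descending): 1394, 1394, 1281, 1281, 1165
The 2 values of 1394 occupy positions 1–2 → average rank (1+2)/2 = 1.5.
The 2 values of 1281 occupy positions 3–4 → average rank (3+4)/2 = 3.5.
E has value 1394 mm → rank 1.5.

1.5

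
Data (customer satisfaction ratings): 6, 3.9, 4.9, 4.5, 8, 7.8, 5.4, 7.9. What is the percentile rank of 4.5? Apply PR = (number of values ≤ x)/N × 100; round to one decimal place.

N = 8.
Strictly below 4.5: 1. Equal to 4.5: 1.
PR = 2/8 × 100 = 25.0

25.0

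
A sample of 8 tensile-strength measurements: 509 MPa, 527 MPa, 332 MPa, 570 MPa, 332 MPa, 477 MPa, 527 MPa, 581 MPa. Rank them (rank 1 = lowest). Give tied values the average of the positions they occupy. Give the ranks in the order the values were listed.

4, 5.5, 1.5, 7, 1.5, 3, 5.5, 8

Sorted (ascending): 332, 332, 477, 509, 527, 527, 570, 581
The 2 values of 332 occupy positions 1–2 → average rank (1+2)/2 = 1.5.
The 2 values of 527 occupy positions 5–6 → average rank (5+6)/2 = 5.5.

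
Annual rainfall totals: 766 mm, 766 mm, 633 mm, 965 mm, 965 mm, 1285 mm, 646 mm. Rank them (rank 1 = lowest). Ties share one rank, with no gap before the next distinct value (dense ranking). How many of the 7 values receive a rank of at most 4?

6

Sorted (ascending): 633, 646, 766, 766, 965, 965, 1285
The 2 values of 766 share dense rank 3.
The 2 values of 965 share dense rank 4.
Remaining distinct values take the next consecutive integers.
Ranks ≤ 4: {1, 2, 3, 3, 4, 4} → 6 values.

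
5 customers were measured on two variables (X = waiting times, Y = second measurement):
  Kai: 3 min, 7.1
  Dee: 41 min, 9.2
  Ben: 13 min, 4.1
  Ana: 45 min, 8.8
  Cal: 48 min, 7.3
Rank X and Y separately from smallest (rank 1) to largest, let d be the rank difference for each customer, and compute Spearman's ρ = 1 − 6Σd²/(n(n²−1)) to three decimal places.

Ranks of variable 1: 1, 3, 2, 4, 5
Ranks of variable 2: 2, 5, 1, 4, 3
d = r₁ − r₂: -1, -2, 1, 0, 2
d²: 1, 4, 1, 0, 4; Σd² = 10
ρ = 1 − 6·10/(5·24) = 1 − 60/120 = 0.500

0.500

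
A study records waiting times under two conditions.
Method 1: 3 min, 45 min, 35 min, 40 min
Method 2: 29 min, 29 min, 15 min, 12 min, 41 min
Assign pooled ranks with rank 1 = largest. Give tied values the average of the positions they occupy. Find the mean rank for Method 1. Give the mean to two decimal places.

Sorted (descending): 45, 41, 40, 35, 29, 29, 15, 12, 3
The 2 values of 29 occupy positions 5–6 → average rank (5+6)/2 = 5.5.
Method 1 values → pooled ranks: 3→9, 45→1, 35→4, 40→3
Mean rank = (9 + 1 + 4 + 3) / 4 = 4.25

4.25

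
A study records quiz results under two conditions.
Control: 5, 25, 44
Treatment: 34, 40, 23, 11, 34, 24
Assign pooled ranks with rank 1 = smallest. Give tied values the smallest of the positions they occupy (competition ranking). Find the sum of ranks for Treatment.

Sorted (ascending): 5, 11, 23, 24, 25, 34, 34, 40, 44
The 2 values of 34 occupy positions 6–7 → each gets rank 6.
Treatment values → pooled ranks: 34→6, 40→8, 23→3, 11→2, 34→6, 24→4
Rank sum = 6 + 8 + 3 + 2 + 6 + 4 = 29

29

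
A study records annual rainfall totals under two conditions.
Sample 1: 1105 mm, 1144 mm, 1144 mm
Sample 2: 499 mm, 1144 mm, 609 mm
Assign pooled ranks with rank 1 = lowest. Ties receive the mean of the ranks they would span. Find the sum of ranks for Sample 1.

Sorted (ascending): 499, 609, 1105, 1144, 1144, 1144
The 3 values of 1144 occupy positions 4–6 → average rank 5.
Sample 1 values → pooled ranks: 1105→3, 1144→5, 1144→5
Rank sum = 3 + 5 + 5 = 13

13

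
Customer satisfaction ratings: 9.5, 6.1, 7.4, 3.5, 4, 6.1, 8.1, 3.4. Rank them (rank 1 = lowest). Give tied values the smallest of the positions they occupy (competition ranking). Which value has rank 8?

9.5

Sorted (ascending): 3.4, 3.5, 4, 6.1, 6.1, 7.4, 8.1, 9.5
The 2 values of 6.1 occupy positions 4–5 → each gets rank 4.
Rank 8 → value 9.5.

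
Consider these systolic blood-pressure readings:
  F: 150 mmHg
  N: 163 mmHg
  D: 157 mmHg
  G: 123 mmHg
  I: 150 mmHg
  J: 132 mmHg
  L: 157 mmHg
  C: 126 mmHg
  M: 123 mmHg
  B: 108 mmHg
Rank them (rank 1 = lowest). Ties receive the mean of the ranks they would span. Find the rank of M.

2.5

Sorted (ascending): 108, 123, 123, 126, 132, 150, 150, 157, 157, 163
The 2 values of 123 occupy positions 2–3 → average rank (2+3)/2 = 2.5.
The 2 values of 150 occupy positions 6–7 → average rank (6+7)/2 = 6.5.
The 2 values of 157 occupy positions 8–9 → average rank (8+9)/2 = 8.5.
M has value 123 mmHg → rank 2.5.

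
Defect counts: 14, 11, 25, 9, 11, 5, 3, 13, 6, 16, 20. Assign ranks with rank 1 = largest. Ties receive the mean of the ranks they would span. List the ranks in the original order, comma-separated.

4, 6.5, 1, 8, 6.5, 10, 11, 5, 9, 3, 2

Sorted (descending): 25, 20, 16, 14, 13, 11, 11, 9, 6, 5, 3
The 2 values of 11 occupy positions 6–7 → average rank (6+7)/2 = 6.5.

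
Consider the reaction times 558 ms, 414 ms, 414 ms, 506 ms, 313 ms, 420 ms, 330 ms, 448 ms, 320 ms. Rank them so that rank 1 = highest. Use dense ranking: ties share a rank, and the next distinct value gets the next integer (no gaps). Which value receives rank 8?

313

Sorted (descending): 558, 506, 448, 420, 414, 414, 330, 320, 313
The 2 values of 414 share dense rank 5.
Remaining distinct values take the next consecutive integers.
Rank 8 → value 313.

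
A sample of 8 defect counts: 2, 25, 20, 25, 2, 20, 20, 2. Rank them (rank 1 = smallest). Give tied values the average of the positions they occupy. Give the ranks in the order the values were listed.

2, 7.5, 5, 7.5, 2, 5, 5, 2

Sorted (ascending): 2, 2, 2, 20, 20, 20, 25, 25
The 3 values of 2 occupy positions 1–3 → average rank 2.
The 3 values of 20 occupy positions 4–6 → average rank 5.
The 2 values of 25 occupy positions 7–8 → average rank (7+8)/2 = 7.5.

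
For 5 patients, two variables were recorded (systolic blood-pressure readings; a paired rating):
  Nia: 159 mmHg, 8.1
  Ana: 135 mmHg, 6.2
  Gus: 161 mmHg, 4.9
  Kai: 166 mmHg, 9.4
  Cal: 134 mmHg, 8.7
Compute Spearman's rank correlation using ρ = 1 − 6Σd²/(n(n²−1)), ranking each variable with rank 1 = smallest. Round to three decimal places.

0.100

Ranks of variable 1: 3, 2, 4, 5, 1
Ranks of variable 2: 3, 2, 1, 5, 4
d = r₁ − r₂: 0, 0, 3, 0, -3
d²: 0, 0, 9, 0, 9; Σd² = 18
ρ = 1 − 6·18/(5·24) = 1 − 108/120 = 0.100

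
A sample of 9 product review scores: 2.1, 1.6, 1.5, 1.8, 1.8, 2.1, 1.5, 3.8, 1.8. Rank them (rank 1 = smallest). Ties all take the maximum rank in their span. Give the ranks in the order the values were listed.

8, 3, 2, 6, 6, 8, 2, 9, 6

Sorted (ascending): 1.5, 1.5, 1.6, 1.8, 1.8, 1.8, 2.1, 2.1, 3.8
The 2 values of 1.5 occupy positions 1–2 → each gets rank 2.
The 3 values of 1.8 occupy positions 4–6 → each gets rank 6.
The 2 values of 2.1 occupy positions 7–8 → each gets rank 8.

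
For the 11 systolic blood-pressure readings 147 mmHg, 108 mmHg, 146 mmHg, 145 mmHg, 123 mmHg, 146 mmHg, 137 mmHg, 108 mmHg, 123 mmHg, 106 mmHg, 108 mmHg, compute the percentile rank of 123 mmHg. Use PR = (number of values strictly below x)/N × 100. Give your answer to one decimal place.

N = 11.
Strictly below 123: 4. Equal to 123: 2.
PR = 4/11 × 100 = 36.4

36.4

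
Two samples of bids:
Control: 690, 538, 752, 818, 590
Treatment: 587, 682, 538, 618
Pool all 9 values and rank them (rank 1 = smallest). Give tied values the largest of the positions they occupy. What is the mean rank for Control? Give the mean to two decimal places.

6.00

Sorted (ascending): 538, 538, 587, 590, 618, 682, 690, 752, 818
The 2 values of 538 occupy positions 1–2 → each gets rank 2.
Control values → pooled ranks: 690→7, 538→2, 752→8, 818→9, 590→4
Mean rank = (7 + 2 + 8 + 9 + 4) / 5 = 6.00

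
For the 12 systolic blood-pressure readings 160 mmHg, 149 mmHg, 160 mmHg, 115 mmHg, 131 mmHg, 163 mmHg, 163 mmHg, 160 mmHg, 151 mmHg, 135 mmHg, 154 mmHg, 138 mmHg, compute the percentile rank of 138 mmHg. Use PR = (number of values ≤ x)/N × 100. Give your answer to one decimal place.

33.3

N = 12.
Strictly below 138: 3. Equal to 138: 1.
PR = 4/12 × 100 = 33.3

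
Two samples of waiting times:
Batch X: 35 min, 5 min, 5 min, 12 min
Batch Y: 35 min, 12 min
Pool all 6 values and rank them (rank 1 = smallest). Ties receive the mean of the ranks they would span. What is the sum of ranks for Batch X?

12

Sorted (ascending): 5, 5, 12, 12, 35, 35
The 2 values of 5 occupy positions 1–2 → average rank (1+2)/2 = 1.5.
The 2 values of 12 occupy positions 3–4 → average rank (3+4)/2 = 3.5.
The 2 values of 35 occupy positions 5–6 → average rank (5+6)/2 = 5.5.
Batch X values → pooled ranks: 35→5.5, 5→1.5, 5→1.5, 12→3.5
Rank sum = 5.5 + 1.5 + 1.5 + 3.5 = 12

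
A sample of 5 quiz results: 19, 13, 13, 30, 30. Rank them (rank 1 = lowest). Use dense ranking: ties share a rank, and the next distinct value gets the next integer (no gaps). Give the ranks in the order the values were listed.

Sorted (ascending): 13, 13, 19, 30, 30
The 2 values of 13 share dense rank 1.
The 2 values of 30 share dense rank 3.
Remaining distinct values take the next consecutive integers.

2, 1, 1, 3, 3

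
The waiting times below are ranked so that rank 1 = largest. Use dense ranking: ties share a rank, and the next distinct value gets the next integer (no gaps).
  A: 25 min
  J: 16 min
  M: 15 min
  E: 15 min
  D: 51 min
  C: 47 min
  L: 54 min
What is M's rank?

Sorted (descending): 54, 51, 47, 25, 16, 15, 15
The 2 values of 15 share dense rank 6.
Remaining distinct values take the next consecutive integers.
M has value 15 min → rank 6.

6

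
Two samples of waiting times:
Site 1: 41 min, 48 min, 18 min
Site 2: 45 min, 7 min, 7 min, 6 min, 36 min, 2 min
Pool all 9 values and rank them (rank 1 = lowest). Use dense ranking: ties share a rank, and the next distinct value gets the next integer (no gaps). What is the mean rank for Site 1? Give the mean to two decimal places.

6.00

Sorted (ascending): 2, 6, 7, 7, 18, 36, 41, 45, 48
The 2 values of 7 share dense rank 3.
Remaining distinct values take the next consecutive integers.
Site 1 values → pooled ranks: 41→6, 48→8, 18→4
Mean rank = (6 + 8 + 4) / 3 = 6.00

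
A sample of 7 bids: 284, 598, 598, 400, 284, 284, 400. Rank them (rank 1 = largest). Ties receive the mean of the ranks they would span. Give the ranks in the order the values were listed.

6, 1.5, 1.5, 3.5, 6, 6, 3.5

Sorted (descending): 598, 598, 400, 400, 284, 284, 284
The 2 values of 598 occupy positions 1–2 → average rank (1+2)/2 = 1.5.
The 2 values of 400 occupy positions 3–4 → average rank (3+4)/2 = 3.5.
The 3 values of 284 occupy positions 5–7 → average rank 6.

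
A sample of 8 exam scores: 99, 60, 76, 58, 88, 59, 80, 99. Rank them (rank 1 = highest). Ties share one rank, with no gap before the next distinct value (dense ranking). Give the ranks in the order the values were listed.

Sorted (descending): 99, 99, 88, 80, 76, 60, 59, 58
The 2 values of 99 share dense rank 1.
Remaining distinct values take the next consecutive integers.

1, 5, 4, 7, 2, 6, 3, 1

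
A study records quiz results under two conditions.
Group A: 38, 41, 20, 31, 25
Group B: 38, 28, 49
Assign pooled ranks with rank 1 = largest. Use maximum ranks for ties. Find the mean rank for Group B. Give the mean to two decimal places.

3.67

Sorted (descending): 49, 41, 38, 38, 31, 28, 25, 20
The 2 values of 38 occupy positions 3–4 → each gets rank 4.
Group B values → pooled ranks: 38→4, 28→6, 49→1
Mean rank = (4 + 6 + 1) / 3 = 3.67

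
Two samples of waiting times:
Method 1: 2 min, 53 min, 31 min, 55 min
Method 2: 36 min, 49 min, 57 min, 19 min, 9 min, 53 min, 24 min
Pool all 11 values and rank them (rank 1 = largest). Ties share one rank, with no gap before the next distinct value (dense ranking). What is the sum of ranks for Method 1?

Sorted (descending): 57, 55, 53, 53, 49, 36, 31, 24, 19, 9, 2
The 2 values of 53 share dense rank 3.
Remaining distinct values take the next consecutive integers.
Method 1 values → pooled ranks: 2→10, 53→3, 31→6, 55→2
Rank sum = 10 + 3 + 6 + 2 = 21

21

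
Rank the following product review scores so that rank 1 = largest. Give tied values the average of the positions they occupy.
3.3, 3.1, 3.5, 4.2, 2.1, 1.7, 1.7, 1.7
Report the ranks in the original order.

Sorted (descending): 4.2, 3.5, 3.3, 3.1, 2.1, 1.7, 1.7, 1.7
The 3 values of 1.7 occupy positions 6–8 → average rank 7.

3, 4, 2, 1, 5, 7, 7, 7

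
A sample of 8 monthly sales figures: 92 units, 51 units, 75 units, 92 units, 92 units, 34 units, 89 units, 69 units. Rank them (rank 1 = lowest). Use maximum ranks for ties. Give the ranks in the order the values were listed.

Sorted (ascending): 34, 51, 69, 75, 89, 92, 92, 92
The 3 values of 92 occupy positions 6–8 → each gets rank 8.

8, 2, 4, 8, 8, 1, 5, 3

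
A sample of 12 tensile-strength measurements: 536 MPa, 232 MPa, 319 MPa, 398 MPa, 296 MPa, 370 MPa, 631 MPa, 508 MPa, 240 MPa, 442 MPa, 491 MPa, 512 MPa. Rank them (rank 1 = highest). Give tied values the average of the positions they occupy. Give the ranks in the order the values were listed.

Sorted (descending): 631, 536, 512, 508, 491, 442, 398, 370, 319, 296, 240, 232
No ties — each value takes its position as its rank.

2, 12, 9, 7, 10, 8, 1, 4, 11, 6, 5, 3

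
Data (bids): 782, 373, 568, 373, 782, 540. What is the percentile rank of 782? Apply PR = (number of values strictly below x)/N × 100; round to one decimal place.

66.7

N = 6.
Strictly below 782: 4. Equal to 782: 2.
PR = 4/6 × 100 = 66.7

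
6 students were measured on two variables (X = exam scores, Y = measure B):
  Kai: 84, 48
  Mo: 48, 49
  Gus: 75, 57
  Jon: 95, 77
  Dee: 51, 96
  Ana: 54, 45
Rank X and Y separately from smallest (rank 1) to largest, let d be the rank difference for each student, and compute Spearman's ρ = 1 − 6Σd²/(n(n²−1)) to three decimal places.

Ranks of variable 1: 5, 1, 4, 6, 2, 3
Ranks of variable 2: 2, 3, 4, 5, 6, 1
d = r₁ − r₂: 3, -2, 0, 1, -4, 2
d²: 9, 4, 0, 1, 16, 4; Σd² = 34
ρ = 1 − 6·34/(6·35) = 1 − 204/210 = 0.029

0.029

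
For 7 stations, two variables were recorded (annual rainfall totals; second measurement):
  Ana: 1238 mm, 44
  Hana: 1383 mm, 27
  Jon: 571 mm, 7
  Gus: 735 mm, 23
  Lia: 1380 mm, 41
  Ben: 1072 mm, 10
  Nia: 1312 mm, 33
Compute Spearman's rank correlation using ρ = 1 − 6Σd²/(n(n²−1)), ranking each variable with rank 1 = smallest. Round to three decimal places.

Ranks of variable 1: 4, 7, 1, 2, 6, 3, 5
Ranks of variable 2: 7, 4, 1, 3, 6, 2, 5
d = r₁ − r₂: -3, 3, 0, -1, 0, 1, 0
d²: 9, 9, 0, 1, 0, 1, 0; Σd² = 20
ρ = 1 − 6·20/(7·48) = 1 − 120/336 = 0.643

0.643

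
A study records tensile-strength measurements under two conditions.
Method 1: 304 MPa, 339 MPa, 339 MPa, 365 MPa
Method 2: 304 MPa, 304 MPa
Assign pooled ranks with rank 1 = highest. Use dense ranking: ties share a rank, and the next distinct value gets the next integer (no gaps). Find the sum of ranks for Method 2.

Sorted (descending): 365, 339, 339, 304, 304, 304
The 2 values of 339 share dense rank 2.
The 3 values of 304 share dense rank 3.
Remaining distinct values take the next consecutive integers.
Method 2 values → pooled ranks: 304→3, 304→3
Rank sum = 3 + 3 = 6

6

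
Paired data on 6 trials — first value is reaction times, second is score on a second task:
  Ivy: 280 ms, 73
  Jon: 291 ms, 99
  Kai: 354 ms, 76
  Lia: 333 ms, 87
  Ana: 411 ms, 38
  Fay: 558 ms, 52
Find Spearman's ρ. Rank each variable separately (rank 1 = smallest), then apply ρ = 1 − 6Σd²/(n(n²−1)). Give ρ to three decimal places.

Ranks of variable 1: 1, 2, 4, 3, 5, 6
Ranks of variable 2: 3, 6, 4, 5, 1, 2
d = r₁ − r₂: -2, -4, 0, -2, 4, 4
d²: 4, 16, 0, 4, 16, 16; Σd² = 56
ρ = 1 − 6·56/(6·35) = 1 − 336/210 = -0.600

-0.600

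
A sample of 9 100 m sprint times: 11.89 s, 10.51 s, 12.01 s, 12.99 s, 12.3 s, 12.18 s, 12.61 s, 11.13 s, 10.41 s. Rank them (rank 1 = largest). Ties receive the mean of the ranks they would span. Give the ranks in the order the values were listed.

6, 8, 5, 1, 3, 4, 2, 7, 9

Sorted (descending): 12.99, 12.61, 12.3, 12.18, 12.01, 11.89, 11.13, 10.51, 10.41
No ties — each value takes its position as its rank.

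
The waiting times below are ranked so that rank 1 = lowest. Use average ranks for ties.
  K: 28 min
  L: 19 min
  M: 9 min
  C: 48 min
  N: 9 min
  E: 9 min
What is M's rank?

Sorted (ascending): 9, 9, 9, 19, 28, 48
The 3 values of 9 occupy positions 1–3 → average rank 2.
M has value 9 min → rank 2.

2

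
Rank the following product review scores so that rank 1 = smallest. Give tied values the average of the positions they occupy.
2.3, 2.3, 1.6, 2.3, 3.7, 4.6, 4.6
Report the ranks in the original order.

3, 3, 1, 3, 5, 6.5, 6.5

Sorted (ascending): 1.6, 2.3, 2.3, 2.3, 3.7, 4.6, 4.6
The 3 values of 2.3 occupy positions 2–4 → average rank 3.
The 2 values of 4.6 occupy positions 6–7 → average rank (6+7)/2 = 6.5.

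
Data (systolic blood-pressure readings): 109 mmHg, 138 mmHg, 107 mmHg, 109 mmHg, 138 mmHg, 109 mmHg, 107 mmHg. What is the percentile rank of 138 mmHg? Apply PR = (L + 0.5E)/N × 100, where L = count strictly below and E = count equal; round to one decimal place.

85.7

N = 7.
Strictly below 138: 5. Equal to 138: 2.
PR = (5 + 0.5·2)/7 × 100 = 85.7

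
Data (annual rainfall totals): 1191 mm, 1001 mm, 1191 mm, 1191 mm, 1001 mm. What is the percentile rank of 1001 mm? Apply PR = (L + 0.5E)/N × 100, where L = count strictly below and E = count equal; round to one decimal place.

20.0

N = 5.
Strictly below 1001: 0. Equal to 1001: 2.
PR = (0 + 0.5·2)/5 × 100 = 20.0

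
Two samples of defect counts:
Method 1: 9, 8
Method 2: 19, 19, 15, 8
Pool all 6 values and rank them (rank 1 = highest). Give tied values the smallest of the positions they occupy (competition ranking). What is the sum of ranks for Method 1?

9

Sorted (descending): 19, 19, 15, 9, 8, 8
The 2 values of 19 occupy positions 1–2 → each gets rank 1.
The 2 values of 8 occupy positions 5–6 → each gets rank 5.
Method 1 values → pooled ranks: 9→4, 8→5
Rank sum = 4 + 5 = 9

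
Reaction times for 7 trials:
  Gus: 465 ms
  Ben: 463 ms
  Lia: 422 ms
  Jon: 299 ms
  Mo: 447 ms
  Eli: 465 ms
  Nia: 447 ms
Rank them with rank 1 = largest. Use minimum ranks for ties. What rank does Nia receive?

4

Sorted (descending): 465, 465, 463, 447, 447, 422, 299
The 2 values of 465 occupy positions 1–2 → each gets rank 1.
The 2 values of 447 occupy positions 4–5 → each gets rank 4.
Nia has value 447 ms → rank 4.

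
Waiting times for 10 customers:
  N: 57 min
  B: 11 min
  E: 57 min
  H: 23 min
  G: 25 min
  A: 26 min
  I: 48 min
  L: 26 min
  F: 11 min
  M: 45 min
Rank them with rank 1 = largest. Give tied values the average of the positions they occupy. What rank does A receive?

Sorted (descending): 57, 57, 48, 45, 26, 26, 25, 23, 11, 11
The 2 values of 57 occupy positions 1–2 → average rank (1+2)/2 = 1.5.
The 2 values of 26 occupy positions 5–6 → average rank (5+6)/2 = 5.5.
The 2 values of 11 occupy positions 9–10 → average rank (9+10)/2 = 9.5.
A has value 26 min → rank 5.5.

5.5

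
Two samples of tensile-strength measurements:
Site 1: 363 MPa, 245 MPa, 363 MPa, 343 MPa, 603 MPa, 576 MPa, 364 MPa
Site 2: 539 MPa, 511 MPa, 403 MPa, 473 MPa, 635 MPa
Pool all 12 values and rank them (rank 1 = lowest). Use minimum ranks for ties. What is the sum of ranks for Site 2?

Sorted (ascending): 245, 343, 363, 363, 364, 403, 473, 511, 539, 576, 603, 635
The 2 values of 363 occupy positions 3–4 → each gets rank 3.
Site 2 values → pooled ranks: 539→9, 511→8, 403→6, 473→7, 635→12
Rank sum = 9 + 8 + 6 + 7 + 12 = 42

42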